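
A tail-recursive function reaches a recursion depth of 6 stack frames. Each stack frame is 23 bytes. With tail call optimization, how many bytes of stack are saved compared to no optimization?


Without TCO: 6 * 23 = 138 bytes
With TCO: reuse 1 frame = 23 bytes
Savings = 138 - 23 = 115

115


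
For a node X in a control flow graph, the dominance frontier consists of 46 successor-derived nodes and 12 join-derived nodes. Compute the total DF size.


DF(X) = direct successor contributions + join point contributions
= 46 + 12 = 58

58


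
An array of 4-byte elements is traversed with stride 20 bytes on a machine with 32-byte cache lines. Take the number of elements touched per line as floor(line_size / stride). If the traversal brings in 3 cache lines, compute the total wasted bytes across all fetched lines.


Elements per line = floor(32 / 20) = 1
Bytes used per line = 1 * 4 = 4
Wasted per line = 32 - 4 = 28
Total wasted = 28 * 3 = 84

84


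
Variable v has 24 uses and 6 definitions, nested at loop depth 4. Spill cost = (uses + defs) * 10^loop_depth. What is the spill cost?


uses + defs = 24 + 6 = 30
10^4 = 10000
Spill cost = 30 * 10000 = 300000

300000


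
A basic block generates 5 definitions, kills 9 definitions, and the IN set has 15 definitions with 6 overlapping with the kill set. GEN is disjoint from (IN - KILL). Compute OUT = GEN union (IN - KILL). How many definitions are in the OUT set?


IN - KILL: 15 - 6 = 9 surviving definitions
OUT = GEN + surviving = 5 + 9 = 14

14


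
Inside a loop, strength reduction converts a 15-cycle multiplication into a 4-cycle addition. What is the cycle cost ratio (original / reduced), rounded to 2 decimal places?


Ratio = mult_cost / add_cost = 15 / 4 = 3.75

3.75


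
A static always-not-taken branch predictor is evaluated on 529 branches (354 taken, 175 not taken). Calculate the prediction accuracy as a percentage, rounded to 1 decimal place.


Predictor: always-not-taken
Correct predictions = 175
Accuracy = 175 / 529 * 100 = 33.1%

33.1


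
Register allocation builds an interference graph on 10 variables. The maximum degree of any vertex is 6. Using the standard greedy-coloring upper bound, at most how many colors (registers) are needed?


Greedy coloring never needs more than (max_degree + 1) colors: when coloring a vertex, at most max_degree neighbors are already colored.
Upper bound = 6 + 1 = 7

7


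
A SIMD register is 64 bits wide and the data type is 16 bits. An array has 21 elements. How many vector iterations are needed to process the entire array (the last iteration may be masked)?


Width = 64 / 16 = 4 elements per vector op
Iterations = ceil(21 / 4) = 6

6


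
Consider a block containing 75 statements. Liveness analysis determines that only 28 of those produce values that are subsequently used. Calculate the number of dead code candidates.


Dead code = total statements - live definitions
= 75 - 28 = 47

47


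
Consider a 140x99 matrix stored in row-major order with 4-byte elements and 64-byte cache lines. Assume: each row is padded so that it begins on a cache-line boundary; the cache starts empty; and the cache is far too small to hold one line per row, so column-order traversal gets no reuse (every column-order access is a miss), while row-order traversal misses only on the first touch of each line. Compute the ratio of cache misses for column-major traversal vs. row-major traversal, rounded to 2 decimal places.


Each row occupies 99 * 4 = 396 bytes and starts on a line boundary, so it spans ceil(396 / 64) = 7 cache lines.
Row-major traversal misses (one per line touched): 140 * ceil(99 * 4 / 64) = 980
Column-major traversal misses (no reuse, every access misses): 140 * 99 = 13860
Ratio = 13860 / 980 = 14.14

14.14


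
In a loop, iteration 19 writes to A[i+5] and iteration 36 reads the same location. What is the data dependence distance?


Distance = read iteration - write iteration
= 36 - 19 = 17

17


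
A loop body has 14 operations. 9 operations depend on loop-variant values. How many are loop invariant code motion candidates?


Invariant candidates = total - loop-dependent
= 14 - 9 = 5

5


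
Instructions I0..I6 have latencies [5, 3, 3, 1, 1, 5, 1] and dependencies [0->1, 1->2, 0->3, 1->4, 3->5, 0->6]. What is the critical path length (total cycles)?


Compute longest path through dependency graph: dist(Ik) = max over predecessors of dist + latency(Ik).
dist(I0) = latency 5 = 5
dist(I1) = dist(I0) + 3 = 5 + 3 = 8
dist(I2) = dist(I1) + 3 = 8 + 3 = 11
dist(I3) = dist(I0) + 1 = 5 + 1 = 6
dist(I4) = dist(I1) + 1 = 8 + 1 = 9
dist(I5) = dist(I3) + 5 = 6 + 5 = 11
dist(I6) = dist(I0) + 1 = 5 + 1 = 6
Critical path = max dist = 11

11


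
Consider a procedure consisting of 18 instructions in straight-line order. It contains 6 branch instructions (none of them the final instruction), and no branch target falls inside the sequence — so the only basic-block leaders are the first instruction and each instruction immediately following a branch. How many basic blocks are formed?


With no in-sequence branch targets, the leaders are the first instruction plus the instruction after each branch.
Number of basic blocks = branches + 1
= 6 + 1 = 7

7


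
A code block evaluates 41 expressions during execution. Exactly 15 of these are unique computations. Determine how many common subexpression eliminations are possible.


CSE count = total expressions - unique expressions
= 41 - 15 = 26

26


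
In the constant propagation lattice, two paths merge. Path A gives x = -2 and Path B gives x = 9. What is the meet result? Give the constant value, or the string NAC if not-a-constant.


Meet operation: if both paths give the same constant, result is that constant; if they differ, result is NAC (not-a-constant).
Path A: -2, Path B: 9 -> differ
Result: not-a-constant -> NAC

NAC


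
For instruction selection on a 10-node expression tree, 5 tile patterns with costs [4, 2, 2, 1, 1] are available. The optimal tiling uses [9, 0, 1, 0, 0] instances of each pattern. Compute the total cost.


Total cost = sum(count_i * cost_i)
= 9*4 + 0*2 + 1*2 + 0*1 + 0*1
= 38

38


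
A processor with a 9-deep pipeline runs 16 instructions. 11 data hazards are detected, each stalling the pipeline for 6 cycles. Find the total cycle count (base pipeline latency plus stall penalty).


Base cycles = 9 + 16 - 1 = 24
Total stalls = 11 * 6 = 66
Total = 24 + 66 = 90

90


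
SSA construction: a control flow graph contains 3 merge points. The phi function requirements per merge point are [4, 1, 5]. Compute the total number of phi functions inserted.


Total phi functions = sum of phi functions at each join node
= 4 + 1 + 5 = 10

10


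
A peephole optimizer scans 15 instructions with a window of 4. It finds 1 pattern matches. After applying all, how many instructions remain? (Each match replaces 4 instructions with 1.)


Each match removes 3 instructions.
Total removed = 1 * 3 = 3
Remaining = 15 - 3 = 12

12


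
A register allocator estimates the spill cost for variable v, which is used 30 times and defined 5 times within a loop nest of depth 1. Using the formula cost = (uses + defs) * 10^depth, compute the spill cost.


uses + defs = 30 + 5 = 35
10^1 = 10
Spill cost = 35 * 10 = 350

350


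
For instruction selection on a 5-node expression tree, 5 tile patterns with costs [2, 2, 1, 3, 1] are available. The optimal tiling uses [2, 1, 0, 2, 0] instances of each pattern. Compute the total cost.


Total cost = sum(count_i * cost_i)
= 2*2 + 1*2 + 0*1 + 2*3 + 0*1
= 12

12


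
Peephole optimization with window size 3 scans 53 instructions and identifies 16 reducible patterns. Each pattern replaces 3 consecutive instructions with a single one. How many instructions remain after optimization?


Each match removes 2 instructions.
Total removed = 16 * 2 = 32
Remaining = 53 - 32 = 21

21


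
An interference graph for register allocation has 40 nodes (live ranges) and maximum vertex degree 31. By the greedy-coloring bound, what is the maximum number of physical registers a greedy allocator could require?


Greedy coloring never needs more than (max_degree + 1) colors: when coloring a vertex, at most max_degree neighbors are already colored.
Upper bound = 31 + 1 = 32

32


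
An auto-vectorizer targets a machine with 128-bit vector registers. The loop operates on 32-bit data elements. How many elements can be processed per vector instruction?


Width = SIMD bits / data type bits
= 128 / 32 = 4

4


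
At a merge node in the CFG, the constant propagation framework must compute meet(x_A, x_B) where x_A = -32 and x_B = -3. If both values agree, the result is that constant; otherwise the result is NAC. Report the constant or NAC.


Meet operation: if both paths give the same constant, result is that constant; if they differ, result is NAC (not-a-constant).
Path A: -32, Path B: -3 -> differ
Result: not-a-constant -> NAC

NAC


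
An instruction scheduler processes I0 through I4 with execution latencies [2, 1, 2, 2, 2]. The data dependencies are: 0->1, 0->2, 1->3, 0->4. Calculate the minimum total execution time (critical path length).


Compute longest path through dependency graph: dist(Ik) = max over predecessors of dist + latency(Ik).
dist(I0) = latency 2 = 2
dist(I1) = dist(I0) + 1 = 2 + 1 = 3
dist(I2) = dist(I0) + 2 = 2 + 2 = 4
dist(I3) = dist(I1) + 2 = 3 + 2 = 5
dist(I4) = dist(I0) + 2 = 2 + 2 = 4
Critical path = max dist = 5

5


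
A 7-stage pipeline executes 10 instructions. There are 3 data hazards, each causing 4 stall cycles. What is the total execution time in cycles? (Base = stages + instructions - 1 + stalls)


Base cycles = 7 + 10 - 1 = 16
Total stalls = 3 * 4 = 12
Total = 16 + 12 = 28

28


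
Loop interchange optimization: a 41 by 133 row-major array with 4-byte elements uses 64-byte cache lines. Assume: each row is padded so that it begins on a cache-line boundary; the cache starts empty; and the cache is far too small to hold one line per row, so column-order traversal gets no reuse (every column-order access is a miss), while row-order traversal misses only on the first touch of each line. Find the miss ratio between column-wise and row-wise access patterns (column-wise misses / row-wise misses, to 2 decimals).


Each row occupies 133 * 4 = 532 bytes and starts on a line boundary, so it spans ceil(532 / 64) = 9 cache lines.
Row-major traversal misses (one per line touched): 41 * ceil(133 * 4 / 64) = 369
Column-major traversal misses (no reuse, every access misses): 41 * 133 = 5453
Ratio = 5453 / 369 = 14.78

14.78


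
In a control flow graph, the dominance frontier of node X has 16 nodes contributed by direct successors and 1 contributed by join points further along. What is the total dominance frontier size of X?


DF(X) = direct successor contributions + join point contributions
= 16 + 1 = 17

17


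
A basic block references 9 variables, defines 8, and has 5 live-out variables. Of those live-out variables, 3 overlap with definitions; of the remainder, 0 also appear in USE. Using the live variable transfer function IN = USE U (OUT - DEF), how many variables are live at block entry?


OUT - DEF: 5 - 3 = 2
|IN| = |USE| + |OUT - DEF| - |USE ∩ (OUT - DEF)| = 9 + 2 - 0 = 11

11


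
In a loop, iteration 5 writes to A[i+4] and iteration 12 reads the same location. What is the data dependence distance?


Distance = read iteration - write iteration
= 12 - 5 = 7

7


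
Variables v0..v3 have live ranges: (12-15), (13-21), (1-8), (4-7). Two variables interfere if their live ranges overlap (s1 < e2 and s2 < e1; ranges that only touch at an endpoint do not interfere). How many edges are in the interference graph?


Check all pairs for overlapping intervals.
Two intervals (s1,e1) and (s2,e2) overlap if s1 < e2 and s2 < e1.
v0 (12-15) vs v1..v3: overlaps v1 -> 1
v1 (13-21) vs v2..v3: overlaps none -> 0
v2 (1-8) vs v3: overlaps v3 -> 1
Total overlapping pairs = 1 + 0 + 1 = 2

2


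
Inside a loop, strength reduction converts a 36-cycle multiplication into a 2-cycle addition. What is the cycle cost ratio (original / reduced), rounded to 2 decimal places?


Ratio = mult_cost / add_cost = 36 / 2 = 18.0

18.0


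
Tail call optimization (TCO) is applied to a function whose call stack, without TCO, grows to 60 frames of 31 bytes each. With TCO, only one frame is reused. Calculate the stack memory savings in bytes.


Without TCO: 60 * 31 = 1860 bytes
With TCO: reuse 1 frame = 31 bytes
Savings = 1860 - 31 = 1829

1829


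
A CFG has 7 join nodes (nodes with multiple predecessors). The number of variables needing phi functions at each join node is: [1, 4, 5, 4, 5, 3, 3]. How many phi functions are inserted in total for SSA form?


Total phi functions = sum of phi functions at each join node
= 1 + 4 + 5 + 4 + 5 + 3 + 3 = 25

25


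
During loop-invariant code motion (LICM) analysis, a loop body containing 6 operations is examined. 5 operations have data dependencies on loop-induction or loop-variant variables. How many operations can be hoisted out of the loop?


Invariant candidates = total - loop-dependent
= 6 - 5 = 1

1


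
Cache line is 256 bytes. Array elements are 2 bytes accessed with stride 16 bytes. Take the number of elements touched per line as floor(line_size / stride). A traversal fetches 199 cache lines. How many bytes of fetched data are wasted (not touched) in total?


Elements per line = floor(256 / 16) = 16
Bytes used per line = 16 * 2 = 32
Wasted per line = 256 - 32 = 224
Total wasted = 224 * 199 = 44576

44576


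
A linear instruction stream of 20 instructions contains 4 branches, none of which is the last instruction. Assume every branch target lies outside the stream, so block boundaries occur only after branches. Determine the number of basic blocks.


With no in-sequence branch targets, the leaders are the first instruction plus the instruction after each branch.
Number of basic blocks = branches + 1
= 4 + 1 = 5

5


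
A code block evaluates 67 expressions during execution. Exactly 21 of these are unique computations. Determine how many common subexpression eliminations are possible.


CSE count = total expressions - unique expressions
= 67 - 21 = 46

46


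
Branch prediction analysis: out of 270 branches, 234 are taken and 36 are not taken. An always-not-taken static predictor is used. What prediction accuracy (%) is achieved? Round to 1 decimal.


Predictor: always-not-taken
Correct predictions = 36
Accuracy = 36 / 270 * 100 = 13.3%

13.3


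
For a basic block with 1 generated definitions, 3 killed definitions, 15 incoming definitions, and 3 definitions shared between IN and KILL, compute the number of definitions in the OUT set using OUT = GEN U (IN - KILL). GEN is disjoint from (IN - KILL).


IN - KILL: 15 - 3 = 12 surviving definitions
OUT = GEN + surviving = 1 + 12 = 13

13


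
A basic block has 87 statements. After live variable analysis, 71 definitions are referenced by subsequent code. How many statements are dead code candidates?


Dead code = total statements - live definitions
= 87 - 71 = 16

16


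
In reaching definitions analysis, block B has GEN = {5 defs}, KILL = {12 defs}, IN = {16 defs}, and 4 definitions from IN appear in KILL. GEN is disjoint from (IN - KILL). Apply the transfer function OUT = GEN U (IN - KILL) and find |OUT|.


IN - KILL: 16 - 4 = 12 surviving definitions
OUT = GEN + surviving = 5 + 12 = 17

17


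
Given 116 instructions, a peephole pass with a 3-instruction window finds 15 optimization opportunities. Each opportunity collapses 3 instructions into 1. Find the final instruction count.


Each match removes 2 instructions.
Total removed = 15 * 2 = 30
Remaining = 116 - 30 = 86

86


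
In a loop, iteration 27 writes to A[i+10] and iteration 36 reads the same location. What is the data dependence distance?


Distance = read iteration - write iteration
= 36 - 27 = 9

9


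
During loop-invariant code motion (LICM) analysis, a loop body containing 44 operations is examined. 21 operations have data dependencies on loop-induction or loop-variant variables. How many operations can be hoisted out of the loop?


Invariant candidates = total - loop-dependent
= 44 - 21 = 23

23


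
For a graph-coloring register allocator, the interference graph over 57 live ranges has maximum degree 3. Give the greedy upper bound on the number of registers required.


Greedy coloring never needs more than (max_degree + 1) colors: when coloring a vertex, at most max_degree neighbors are already colored.
Upper bound = 3 + 1 = 4

4


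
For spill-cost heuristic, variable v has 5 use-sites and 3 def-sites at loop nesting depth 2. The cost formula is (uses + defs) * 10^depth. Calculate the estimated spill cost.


uses + defs = 5 + 3 = 8
10^2 = 100
Spill cost = 8 * 100 = 800

800


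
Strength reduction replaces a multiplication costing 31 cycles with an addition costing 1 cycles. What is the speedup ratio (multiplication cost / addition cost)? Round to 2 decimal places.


Ratio = mult_cost / add_cost = 31 / 1 = 31.0

31.0


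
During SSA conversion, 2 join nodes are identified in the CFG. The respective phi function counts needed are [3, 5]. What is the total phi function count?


Total phi functions = sum of phi functions at each join node
= 3 + 5 = 8

8


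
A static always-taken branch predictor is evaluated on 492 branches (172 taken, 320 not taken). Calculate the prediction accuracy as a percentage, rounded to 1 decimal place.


Predictor: always-taken
Correct predictions = 172
Accuracy = 172 / 492 * 100 = 35.0%

35.0


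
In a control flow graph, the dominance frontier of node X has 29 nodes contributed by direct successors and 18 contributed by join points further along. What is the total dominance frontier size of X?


DF(X) = direct successor contributions + join point contributions
= 29 + 18 = 47

47


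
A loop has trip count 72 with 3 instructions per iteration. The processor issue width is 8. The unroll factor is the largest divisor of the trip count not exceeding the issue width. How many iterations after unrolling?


Largest divisor of 72 <= 8 is 8
New iterations = 72 / 8 = 9

9


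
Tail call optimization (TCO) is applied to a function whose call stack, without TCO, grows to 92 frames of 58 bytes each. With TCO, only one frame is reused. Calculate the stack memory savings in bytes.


Without TCO: 92 * 58 = 5336 bytes
With TCO: reuse 1 frame = 58 bytes
Savings = 5336 - 58 = 5278

5278


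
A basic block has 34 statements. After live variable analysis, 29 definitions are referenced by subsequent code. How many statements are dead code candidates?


Dead code = total statements - live definitions
= 34 - 29 = 5

5


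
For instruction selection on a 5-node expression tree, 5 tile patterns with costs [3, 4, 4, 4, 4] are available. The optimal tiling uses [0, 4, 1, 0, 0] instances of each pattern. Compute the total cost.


Total cost = sum(count_i * cost_i)
= 0*3 + 4*4 + 1*4 + 0*4 + 0*4
= 20

20


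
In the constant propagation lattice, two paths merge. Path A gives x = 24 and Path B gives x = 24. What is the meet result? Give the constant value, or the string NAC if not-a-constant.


Meet operation: if both paths give the same constant, result is that constant; if they differ, result is NAC (not-a-constant).
Path A: 24, Path B: 24 -> equal
Result: constant -> 24

24


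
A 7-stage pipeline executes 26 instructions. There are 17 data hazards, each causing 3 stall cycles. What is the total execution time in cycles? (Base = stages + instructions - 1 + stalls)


Base cycles = 7 + 26 - 1 = 32
Total stalls = 17 * 3 = 51
Total = 32 + 51 = 83

83


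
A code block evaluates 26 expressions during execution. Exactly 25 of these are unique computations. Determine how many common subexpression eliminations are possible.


CSE count = total expressions - unique expressions
= 26 - 25 = 1

1


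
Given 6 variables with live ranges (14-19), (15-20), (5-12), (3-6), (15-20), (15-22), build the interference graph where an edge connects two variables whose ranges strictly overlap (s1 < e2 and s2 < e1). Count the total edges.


Check all pairs for overlapping intervals.
Two intervals (s1,e1) and (s2,e2) overlap if s1 < e2 and s2 < e1.
v0 (14-19) vs v1..v5: overlaps v1, v4, v5 -> 3
v1 (15-20) vs v2..v5: overlaps v4, v5 -> 2
v2 (5-12) vs v3..v5: overlaps v3 -> 1
v3 (3-6) vs v4..v5: overlaps none -> 0
v4 (15-20) vs v5: overlaps v5 -> 1
Total overlapping pairs = 3 + 2 + 1 + 0 + 1 = 7

7


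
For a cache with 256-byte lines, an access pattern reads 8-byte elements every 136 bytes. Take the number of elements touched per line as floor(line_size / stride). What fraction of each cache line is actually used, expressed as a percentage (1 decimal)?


Elements per cache line = floor(256 / 136) = 1
Bytes used = 1 * 8 = 8
Utilization = 8 / 256 * 100 = 3.1%

3.1


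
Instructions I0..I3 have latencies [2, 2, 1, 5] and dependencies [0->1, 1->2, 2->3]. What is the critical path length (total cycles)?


Compute longest path through dependency graph: dist(Ik) = max over predecessors of dist + latency(Ik).
dist(I0) = latency 2 = 2
dist(I1) = dist(I0) + 2 = 2 + 2 = 4
dist(I2) = dist(I1) + 1 = 4 + 1 = 5
dist(I3) = dist(I2) + 5 = 5 + 5 = 10
Critical path = max dist = 10

10


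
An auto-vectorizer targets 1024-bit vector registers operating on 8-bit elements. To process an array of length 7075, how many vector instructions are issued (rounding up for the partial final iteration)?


Width = 1024 / 8 = 128 elements per vector op
Iterations = ceil(7075 / 128) = 56

56


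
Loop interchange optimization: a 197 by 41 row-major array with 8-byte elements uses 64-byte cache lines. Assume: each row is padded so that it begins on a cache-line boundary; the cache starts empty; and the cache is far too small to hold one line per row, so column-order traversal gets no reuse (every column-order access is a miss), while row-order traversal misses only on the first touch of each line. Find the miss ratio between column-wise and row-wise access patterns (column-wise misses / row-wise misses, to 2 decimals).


Each row occupies 41 * 8 = 328 bytes and starts on a line boundary, so it spans ceil(328 / 64) = 6 cache lines.
Row-major traversal misses (one per line touched): 197 * ceil(41 * 8 / 64) = 1182
Column-major traversal misses (no reuse, every access misses): 197 * 41 = 8077
Ratio = 8077 / 1182 = 6.83

6.83


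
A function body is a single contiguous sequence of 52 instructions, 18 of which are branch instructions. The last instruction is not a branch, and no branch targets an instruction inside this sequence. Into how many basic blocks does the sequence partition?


With no in-sequence branch targets, the leaders are the first instruction plus the instruction after each branch.
Number of basic blocks = branches + 1
= 18 + 1 = 19

19


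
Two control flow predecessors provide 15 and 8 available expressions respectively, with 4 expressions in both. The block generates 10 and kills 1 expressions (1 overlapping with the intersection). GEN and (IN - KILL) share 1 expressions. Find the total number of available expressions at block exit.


IN = intersection of predecessors = 4
IN - KILL = 4 - 1 = 3
|OUT| = |GEN| + |IN - KILL| - |GEN ∩ (IN - KILL)| = 10 + 3 - 1 = 12

12


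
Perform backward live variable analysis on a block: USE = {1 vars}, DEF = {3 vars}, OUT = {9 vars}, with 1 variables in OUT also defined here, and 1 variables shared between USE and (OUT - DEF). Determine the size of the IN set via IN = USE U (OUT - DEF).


OUT - DEF: 9 - 1 = 8
|IN| = |USE| + |OUT - DEF| - |USE ∩ (OUT - DEF)| = 1 + 8 - 1 = 8

8


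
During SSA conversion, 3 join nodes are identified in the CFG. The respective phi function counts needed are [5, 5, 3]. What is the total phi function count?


Total phi functions = sum of phi functions at each join node
= 5 + 5 + 3 = 13

13


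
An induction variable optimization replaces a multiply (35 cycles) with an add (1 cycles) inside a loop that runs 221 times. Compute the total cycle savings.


Per-iteration saving = 35 - 1 = 34
Total saved = 221 * 34 = 7514

7514


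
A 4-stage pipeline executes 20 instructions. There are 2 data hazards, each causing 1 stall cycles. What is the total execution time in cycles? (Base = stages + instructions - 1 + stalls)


Base cycles = 4 + 20 - 1 = 23
Total stalls = 2 * 1 = 2
Total = 23 + 2 = 25

25


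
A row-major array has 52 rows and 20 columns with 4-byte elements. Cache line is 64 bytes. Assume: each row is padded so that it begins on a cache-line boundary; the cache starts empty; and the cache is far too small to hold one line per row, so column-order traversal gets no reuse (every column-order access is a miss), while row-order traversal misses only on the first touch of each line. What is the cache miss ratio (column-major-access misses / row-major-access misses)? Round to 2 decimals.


Each row occupies 20 * 4 = 80 bytes and starts on a line boundary, so it spans ceil(80 / 64) = 2 cache lines.
Row-major traversal misses (one per line touched): 52 * ceil(20 * 4 / 64) = 104
Column-major traversal misses (no reuse, every access misses): 52 * 20 = 1040
Ratio = 1040 / 104 = 10.0

10.0


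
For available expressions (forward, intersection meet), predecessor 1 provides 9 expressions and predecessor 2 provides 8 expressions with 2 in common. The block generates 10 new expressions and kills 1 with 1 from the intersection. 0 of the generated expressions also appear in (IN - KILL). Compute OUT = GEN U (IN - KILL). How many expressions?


IN = intersection of predecessors = 2
IN - KILL = 2 - 1 = 1
|OUT| = |GEN| + |IN - KILL| - |GEN ∩ (IN - KILL)| = 10 + 1 - 0 = 11

11


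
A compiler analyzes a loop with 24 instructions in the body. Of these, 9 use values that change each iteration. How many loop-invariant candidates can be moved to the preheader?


Invariant candidates = total - loop-dependent
= 24 - 9 = 15

15


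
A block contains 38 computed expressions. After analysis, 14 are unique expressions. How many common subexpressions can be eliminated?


CSE count = total expressions - unique expressions
= 38 - 14 = 24

24


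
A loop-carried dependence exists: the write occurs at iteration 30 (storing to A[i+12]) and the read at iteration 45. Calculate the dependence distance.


Distance = read iteration - write iteration
= 45 - 30 = 15

15


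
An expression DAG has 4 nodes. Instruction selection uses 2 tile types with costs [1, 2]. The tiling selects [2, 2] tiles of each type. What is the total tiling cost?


Total cost = sum(count_i * cost_i)
= 2*1 + 2*2
= 6

6


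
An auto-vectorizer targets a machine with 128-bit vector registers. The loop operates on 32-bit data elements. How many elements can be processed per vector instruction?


Width = SIMD bits / data type bits
= 128 / 32 = 4

4


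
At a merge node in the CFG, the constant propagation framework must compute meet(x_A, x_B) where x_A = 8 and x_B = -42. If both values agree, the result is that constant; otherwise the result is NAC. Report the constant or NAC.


Meet operation: if both paths give the same constant, result is that constant; if they differ, result is NAC (not-a-constant).
Path A: 8, Path B: -42 -> differ
Result: not-a-constant -> NAC

NAC


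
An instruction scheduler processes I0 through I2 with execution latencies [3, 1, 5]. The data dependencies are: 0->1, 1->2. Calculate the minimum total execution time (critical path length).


Compute longest path through dependency graph: dist(Ik) = max over predecessors of dist + latency(Ik).
dist(I0) = latency 3 = 3
dist(I1) = dist(I0) + 1 = 3 + 1 = 4
dist(I2) = dist(I1) + 5 = 4 + 5 = 9
Critical path = max dist = 9

9


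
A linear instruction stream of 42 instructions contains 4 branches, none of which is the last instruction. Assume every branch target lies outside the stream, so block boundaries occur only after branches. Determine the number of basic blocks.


With no in-sequence branch targets, the leaders are the first instruction plus the instruction after each branch.
Number of basic blocks = branches + 1
= 4 + 1 = 5

5


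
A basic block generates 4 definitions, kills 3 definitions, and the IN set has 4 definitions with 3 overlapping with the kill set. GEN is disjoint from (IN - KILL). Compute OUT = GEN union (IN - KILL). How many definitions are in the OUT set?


IN - KILL: 4 - 3 = 1 surviving definitions
OUT = GEN + surviving = 4 + 1 = 5

5


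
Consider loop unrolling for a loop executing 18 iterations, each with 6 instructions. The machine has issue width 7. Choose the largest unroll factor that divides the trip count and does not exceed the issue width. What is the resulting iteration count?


Largest divisor of 18 <= 7 is 6
New iterations = 18 / 6 = 3

3


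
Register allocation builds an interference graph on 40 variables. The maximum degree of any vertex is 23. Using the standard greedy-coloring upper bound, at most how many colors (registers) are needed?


Greedy coloring never needs more than (max_degree + 1) colors: when coloring a vertex, at most max_degree neighbors are already colored.
Upper bound = 23 + 1 = 24

24


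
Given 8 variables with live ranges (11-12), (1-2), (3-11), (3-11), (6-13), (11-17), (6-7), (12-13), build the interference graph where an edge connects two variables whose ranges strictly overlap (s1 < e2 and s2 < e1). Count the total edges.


Check all pairs for overlapping intervals.
Two intervals (s1,e1) and (s2,e2) overlap if s1 < e2 and s2 < e1.
v0 (11-12) vs v1..v7: overlaps v4, v5 -> 2
v1 (1-2) vs v2..v7: overlaps none -> 0
v2 (3-11) vs v3..v7: overlaps v3, v4, v6 -> 3
v3 (3-11) vs v4..v7: overlaps v4, v6 -> 2
v4 (6-13) vs v5..v7: overlaps v5, v6, v7 -> 3
v5 (11-17) vs v6..v7: overlaps v7 -> 1
v6 (6-7) vs v7: overlaps none -> 0
Total overlapping pairs = 2 + 0 + 3 + 2 + 3 + 1 + 0 = 11

11


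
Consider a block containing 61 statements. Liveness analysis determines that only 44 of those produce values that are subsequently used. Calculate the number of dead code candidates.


Dead code = total statements - live definitions
= 61 - 44 = 17

17


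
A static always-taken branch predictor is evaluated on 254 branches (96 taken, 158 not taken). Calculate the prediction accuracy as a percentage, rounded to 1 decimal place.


Predictor: always-taken
Correct predictions = 96
Accuracy = 96 / 254 * 100 = 37.8%

37.8


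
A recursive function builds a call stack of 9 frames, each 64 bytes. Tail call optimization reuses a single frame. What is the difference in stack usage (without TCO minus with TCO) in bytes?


Without TCO: 9 * 64 = 576 bytes
With TCO: reuse 1 frame = 64 bytes
Savings = 576 - 64 = 512

512


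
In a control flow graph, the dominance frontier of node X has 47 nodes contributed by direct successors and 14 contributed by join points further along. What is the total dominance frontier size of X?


DF(X) = direct successor contributions + join point contributions
= 47 + 14 = 61

61


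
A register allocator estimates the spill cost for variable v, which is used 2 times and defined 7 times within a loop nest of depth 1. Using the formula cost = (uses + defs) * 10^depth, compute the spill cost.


uses + defs = 2 + 7 = 9
10^1 = 10
Spill cost = 9 * 10 = 90

90


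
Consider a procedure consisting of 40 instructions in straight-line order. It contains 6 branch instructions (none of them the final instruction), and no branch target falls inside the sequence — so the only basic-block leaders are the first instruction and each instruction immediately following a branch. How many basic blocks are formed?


With no in-sequence branch targets, the leaders are the first instruction plus the instruction after each branch.
Number of basic blocks = branches + 1
= 6 + 1 = 7

7


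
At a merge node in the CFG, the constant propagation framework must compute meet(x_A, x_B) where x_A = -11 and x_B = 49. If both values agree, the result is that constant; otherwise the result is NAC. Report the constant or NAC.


Meet operation: if both paths give the same constant, result is that constant; if they differ, result is NAC (not-a-constant).
Path A: -11, Path B: 49 -> differ
Result: not-a-constant -> NAC

NAC


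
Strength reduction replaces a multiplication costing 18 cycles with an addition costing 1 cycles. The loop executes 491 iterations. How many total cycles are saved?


Per-iteration saving = 18 - 1 = 17
Total saved = 491 * 17 = 8347

8347


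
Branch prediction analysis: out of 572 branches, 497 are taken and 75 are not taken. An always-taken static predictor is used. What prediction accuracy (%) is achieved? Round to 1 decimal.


Predictor: always-taken
Correct predictions = 497
Accuracy = 497 / 572 * 100 = 86.9%

86.9


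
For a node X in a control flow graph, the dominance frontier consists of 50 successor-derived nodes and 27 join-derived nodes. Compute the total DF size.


DF(X) = direct successor contributions + join point contributions
= 50 + 27 = 77

77


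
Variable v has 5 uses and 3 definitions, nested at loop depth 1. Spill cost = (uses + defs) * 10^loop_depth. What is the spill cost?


uses + defs = 5 + 3 = 8
10^1 = 10
Spill cost = 8 * 10 = 80

80


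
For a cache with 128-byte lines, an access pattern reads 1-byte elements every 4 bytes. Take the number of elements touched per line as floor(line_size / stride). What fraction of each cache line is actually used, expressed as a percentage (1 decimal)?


Elements per cache line = floor(128 / 4) = 32
Bytes used = 32 * 1 = 32
Utilization = 32 / 128 * 100 = 25.0%

25.0


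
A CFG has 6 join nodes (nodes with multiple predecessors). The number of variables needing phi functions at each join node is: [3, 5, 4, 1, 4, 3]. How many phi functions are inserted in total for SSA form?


Total phi functions = sum of phi functions at each join node
= 3 + 5 + 4 + 1 + 4 + 3 = 20

20


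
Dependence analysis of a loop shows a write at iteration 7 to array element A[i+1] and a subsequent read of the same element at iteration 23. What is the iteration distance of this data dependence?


Distance = read iteration - write iteration
= 23 - 7 = 16

16


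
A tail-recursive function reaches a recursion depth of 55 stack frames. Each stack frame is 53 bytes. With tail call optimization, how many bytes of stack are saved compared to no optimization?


Without TCO: 55 * 53 = 2915 bytes
With TCO: reuse 1 frame = 53 bytes
Savings = 2915 - 53 = 2862

2862


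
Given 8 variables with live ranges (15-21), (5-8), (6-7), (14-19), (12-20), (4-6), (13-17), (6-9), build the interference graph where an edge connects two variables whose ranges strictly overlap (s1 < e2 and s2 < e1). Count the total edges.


Check all pairs for overlapping intervals.
Two intervals (s1,e1) and (s2,e2) overlap if s1 < e2 and s2 < e1.
v0 (15-21) vs v1..v7: overlaps v3, v4, v6 -> 3
v1 (5-8) vs v2..v7: overlaps v2, v5, v7 -> 3
v2 (6-7) vs v3..v7: overlaps v7 -> 1
v3 (14-19) vs v4..v7: overlaps v4, v6 -> 2
v4 (12-20) vs v5..v7: overlaps v6 -> 1
v5 (4-6) vs v6..v7: overlaps none -> 0
v6 (13-17) vs v7: overlaps none -> 0
Total overlapping pairs = 3 + 3 + 1 + 2 + 1 + 0 + 0 = 10

10


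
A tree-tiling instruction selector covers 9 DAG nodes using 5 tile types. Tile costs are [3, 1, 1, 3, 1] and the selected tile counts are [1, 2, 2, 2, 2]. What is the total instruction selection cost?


Total cost = sum(count_i * cost_i)
= 1*3 + 2*1 + 2*1 + 2*3 + 2*1
= 15

15


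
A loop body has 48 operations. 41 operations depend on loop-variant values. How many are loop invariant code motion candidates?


Invariant candidates = total - loop-dependent
= 48 - 41 = 7

7


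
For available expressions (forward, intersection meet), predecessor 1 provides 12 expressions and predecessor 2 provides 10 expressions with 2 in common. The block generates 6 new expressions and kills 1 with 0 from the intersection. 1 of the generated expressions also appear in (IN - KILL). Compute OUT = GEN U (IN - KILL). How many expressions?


IN = intersection of predecessors = 2
IN - KILL = 2 - 0 = 2
|OUT| = |GEN| + |IN - KILL| - |GEN ∩ (IN - KILL)| = 6 + 2 - 1 = 7

7


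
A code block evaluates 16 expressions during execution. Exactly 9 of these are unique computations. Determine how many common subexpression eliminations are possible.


CSE count = total expressions - unique expressions
= 16 - 9 = 7

7


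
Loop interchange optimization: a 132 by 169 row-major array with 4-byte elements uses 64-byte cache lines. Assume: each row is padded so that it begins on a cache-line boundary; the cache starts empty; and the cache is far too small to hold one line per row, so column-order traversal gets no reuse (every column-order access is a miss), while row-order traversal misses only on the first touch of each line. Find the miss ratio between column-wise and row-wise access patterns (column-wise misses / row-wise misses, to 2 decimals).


Each row occupies 169 * 4 = 676 bytes and starts on a line boundary, so it spans ceil(676 / 64) = 11 cache lines.
Row-major traversal misses (one per line touched): 132 * ceil(169 * 4 / 64) = 1452
Column-major traversal misses (no reuse, every access misses): 132 * 169 = 22308
Ratio = 22308 / 1452 = 15.36

15.36


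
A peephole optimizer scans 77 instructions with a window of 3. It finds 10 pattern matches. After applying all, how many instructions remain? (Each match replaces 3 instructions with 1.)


Each match removes 2 instructions.
Total removed = 10 * 2 = 20
Remaining = 77 - 20 = 57

57


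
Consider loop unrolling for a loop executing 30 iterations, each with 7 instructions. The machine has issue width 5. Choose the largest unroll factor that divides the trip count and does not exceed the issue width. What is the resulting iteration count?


Largest divisor of 30 <= 5 is 5
New iterations = 30 / 5 = 6

6


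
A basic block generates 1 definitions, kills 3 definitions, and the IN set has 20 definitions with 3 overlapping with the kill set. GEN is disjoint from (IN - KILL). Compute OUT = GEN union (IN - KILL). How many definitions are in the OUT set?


IN - KILL: 20 - 3 = 17 surviving definitions
OUT = GEN + surviving = 1 + 17 = 18

18


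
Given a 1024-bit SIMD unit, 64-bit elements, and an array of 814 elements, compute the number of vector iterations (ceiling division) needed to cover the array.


Width = 1024 / 64 = 16 elements per vector op
Iterations = ceil(814 / 16) = 51

51


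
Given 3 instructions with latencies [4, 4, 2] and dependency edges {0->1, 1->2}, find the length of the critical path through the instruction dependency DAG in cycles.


Compute longest path through dependency graph: dist(Ik) = max over predecessors of dist + latency(Ik).
dist(I0) = latency 4 = 4
dist(I1) = dist(I0) + 4 = 4 + 4 = 8
dist(I2) = dist(I1) + 2 = 8 + 2 = 10
Critical path = max dist = 10

10


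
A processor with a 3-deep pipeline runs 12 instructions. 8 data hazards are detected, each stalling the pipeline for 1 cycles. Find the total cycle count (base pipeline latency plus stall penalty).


Base cycles = 3 + 12 - 1 = 14
Total stalls = 8 * 1 = 8
Total = 14 + 8 = 22

22


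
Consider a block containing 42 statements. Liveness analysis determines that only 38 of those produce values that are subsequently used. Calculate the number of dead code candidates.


Dead code = total statements - live definitions
= 42 - 38 = 4

4


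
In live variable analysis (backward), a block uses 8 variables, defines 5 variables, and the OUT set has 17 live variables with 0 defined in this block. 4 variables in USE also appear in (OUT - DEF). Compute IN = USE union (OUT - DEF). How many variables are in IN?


OUT - DEF: 17 - 0 = 17
|IN| = |USE| + |OUT - DEF| - |USE ∩ (OUT - DEF)| = 8 + 17 - 4 = 21

21
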